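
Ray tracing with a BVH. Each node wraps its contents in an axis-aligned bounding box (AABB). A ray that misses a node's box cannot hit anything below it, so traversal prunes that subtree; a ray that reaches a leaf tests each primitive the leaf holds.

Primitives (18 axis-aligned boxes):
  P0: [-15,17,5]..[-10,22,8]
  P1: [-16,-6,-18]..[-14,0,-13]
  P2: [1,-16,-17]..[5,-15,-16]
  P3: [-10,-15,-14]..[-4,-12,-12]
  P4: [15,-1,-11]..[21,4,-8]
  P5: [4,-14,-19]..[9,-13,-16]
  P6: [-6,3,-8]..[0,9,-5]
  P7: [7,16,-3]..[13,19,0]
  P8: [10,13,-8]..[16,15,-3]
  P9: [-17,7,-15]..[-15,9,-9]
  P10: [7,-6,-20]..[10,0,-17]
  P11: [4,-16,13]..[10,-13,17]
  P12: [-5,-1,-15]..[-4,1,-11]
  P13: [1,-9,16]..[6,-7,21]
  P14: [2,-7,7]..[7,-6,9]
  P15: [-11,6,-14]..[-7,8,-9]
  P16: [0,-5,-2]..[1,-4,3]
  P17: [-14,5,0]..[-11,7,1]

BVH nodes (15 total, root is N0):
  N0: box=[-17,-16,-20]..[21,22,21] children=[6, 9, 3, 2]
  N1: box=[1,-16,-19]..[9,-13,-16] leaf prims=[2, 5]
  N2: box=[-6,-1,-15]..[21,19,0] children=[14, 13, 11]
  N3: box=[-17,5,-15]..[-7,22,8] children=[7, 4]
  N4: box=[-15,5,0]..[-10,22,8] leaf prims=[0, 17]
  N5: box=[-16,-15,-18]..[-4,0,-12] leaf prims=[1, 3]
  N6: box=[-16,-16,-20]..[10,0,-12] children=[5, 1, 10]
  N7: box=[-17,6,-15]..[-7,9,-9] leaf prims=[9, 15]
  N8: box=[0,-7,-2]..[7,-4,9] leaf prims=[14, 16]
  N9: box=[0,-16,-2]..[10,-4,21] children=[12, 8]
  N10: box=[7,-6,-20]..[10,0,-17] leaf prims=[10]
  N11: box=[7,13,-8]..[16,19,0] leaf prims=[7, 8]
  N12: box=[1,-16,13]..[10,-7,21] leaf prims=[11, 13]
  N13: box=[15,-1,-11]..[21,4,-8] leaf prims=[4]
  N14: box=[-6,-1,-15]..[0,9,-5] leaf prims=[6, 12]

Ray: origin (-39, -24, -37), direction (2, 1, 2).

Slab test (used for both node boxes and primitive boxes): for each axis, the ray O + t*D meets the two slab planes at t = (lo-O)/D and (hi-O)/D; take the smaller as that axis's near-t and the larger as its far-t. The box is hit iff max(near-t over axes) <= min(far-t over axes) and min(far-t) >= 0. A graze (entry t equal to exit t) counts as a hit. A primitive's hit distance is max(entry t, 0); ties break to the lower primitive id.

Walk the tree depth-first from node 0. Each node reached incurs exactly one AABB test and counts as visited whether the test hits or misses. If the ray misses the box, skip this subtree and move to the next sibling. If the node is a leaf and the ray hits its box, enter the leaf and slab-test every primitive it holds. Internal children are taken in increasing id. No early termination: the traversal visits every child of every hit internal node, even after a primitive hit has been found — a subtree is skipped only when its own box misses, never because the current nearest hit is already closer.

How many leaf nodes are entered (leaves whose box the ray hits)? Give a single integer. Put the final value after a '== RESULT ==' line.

Walk:
N0 x:[11,30] y:[8,46] z:[17/2,29] -> hit [11,29], descend [2, 3, 6, 9]
  N2 x:[33/2,30] y:[23,43] z:[11,37/2] -> miss, prune
  N3 x:[11,16] y:[29,46] z:[11,45/2] -> miss, prune
  N6 x:[23/2,49/2] y:[8,24] z:[17/2,25/2] -> hit [23/2,25/2], descend [1, 5, 10]
    N1 x:[20,24] y:[8,11] z:[9,21/2] -> miss, prune
    N5 x:[23/2,35/2] y:[9,24] z:[19/2,25/2] -> hit [23/2,25/2] leaf, test {P1(miss), P3(miss)}
    N10 x:[23,49/2] y:[18,24] z:[17/2,10] -> miss, prune
  N9 x:[39/2,49/2] y:[8,20] z:[35/2,29] -> hit [39/2,20], descend [8, 12]
    N8 x:[39/2,23] y:[17,20] z:[35/2,23] -> hit [39/2,20] leaf, test {P14(miss), P16@t=39/2}
    N12 x:[20,49/2] y:[8,17] z:[25,29] -> miss, prune

10 AABB tests over nodes [0, 2, 3, 6, 1, 5, 10, 9, 8, 12]; 2 leaves entered; closest P16.

== RESULT ==
2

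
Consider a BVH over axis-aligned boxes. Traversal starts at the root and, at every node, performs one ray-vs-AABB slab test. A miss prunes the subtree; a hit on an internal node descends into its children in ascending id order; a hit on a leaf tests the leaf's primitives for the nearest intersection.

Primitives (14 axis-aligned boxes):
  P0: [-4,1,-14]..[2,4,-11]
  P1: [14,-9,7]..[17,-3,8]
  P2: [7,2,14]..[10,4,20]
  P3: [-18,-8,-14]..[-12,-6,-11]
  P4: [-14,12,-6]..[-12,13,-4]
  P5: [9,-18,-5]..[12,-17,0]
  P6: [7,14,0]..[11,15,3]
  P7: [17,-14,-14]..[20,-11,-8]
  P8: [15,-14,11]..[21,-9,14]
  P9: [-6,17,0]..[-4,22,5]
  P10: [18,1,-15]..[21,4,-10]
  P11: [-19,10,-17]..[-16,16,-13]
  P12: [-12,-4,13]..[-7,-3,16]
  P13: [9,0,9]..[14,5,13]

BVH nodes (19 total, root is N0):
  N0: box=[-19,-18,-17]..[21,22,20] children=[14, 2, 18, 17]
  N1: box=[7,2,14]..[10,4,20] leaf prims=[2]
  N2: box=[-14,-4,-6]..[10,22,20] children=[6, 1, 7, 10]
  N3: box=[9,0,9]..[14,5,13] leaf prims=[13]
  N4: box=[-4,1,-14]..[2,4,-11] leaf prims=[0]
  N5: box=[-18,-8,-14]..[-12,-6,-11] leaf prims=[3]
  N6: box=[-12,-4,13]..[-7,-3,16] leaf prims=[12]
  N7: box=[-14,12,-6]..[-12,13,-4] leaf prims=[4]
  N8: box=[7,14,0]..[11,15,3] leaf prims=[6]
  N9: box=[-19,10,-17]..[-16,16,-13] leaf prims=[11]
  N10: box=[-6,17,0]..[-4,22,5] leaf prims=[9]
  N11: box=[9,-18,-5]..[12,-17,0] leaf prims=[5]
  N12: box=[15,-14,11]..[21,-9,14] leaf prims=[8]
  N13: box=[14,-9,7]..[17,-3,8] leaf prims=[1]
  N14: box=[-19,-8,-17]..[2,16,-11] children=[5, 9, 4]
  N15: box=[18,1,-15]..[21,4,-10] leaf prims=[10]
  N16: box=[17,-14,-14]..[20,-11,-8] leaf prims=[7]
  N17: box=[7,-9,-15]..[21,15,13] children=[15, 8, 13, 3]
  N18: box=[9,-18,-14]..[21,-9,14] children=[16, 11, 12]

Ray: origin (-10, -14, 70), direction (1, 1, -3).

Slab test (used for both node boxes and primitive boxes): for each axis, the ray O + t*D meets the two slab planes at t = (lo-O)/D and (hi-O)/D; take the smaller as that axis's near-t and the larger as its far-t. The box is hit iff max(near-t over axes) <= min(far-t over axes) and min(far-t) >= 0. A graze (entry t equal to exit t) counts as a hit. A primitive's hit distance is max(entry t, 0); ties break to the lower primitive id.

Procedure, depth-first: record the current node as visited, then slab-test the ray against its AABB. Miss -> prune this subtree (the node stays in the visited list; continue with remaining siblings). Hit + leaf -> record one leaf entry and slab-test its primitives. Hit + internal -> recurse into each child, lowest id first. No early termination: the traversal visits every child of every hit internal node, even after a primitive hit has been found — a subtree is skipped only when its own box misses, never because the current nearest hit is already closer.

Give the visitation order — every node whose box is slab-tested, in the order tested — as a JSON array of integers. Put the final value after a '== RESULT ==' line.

Walk:
N0 x:[-9,31] y:[-4,36] z:[50/3,29] -> hit [50/3,29], descend [2, 14, 17, 18]
  N2 x:[-4,20] y:[10,36] z:[50/3,76/3] -> hit [50/3,20], descend [1, 6, 7, 10]
    N1 x:[17,20] y:[16,18] z:[50/3,56/3] -> hit [17,18] leaf, test {P2@t=17}
    N6 x:[-2,3] y:[10,11] z:[18,19] -> miss, prune
    N7 x:[-4,-2] y:[26,27] z:[74/3,76/3] -> miss, prune
    N10 x:[4,6] y:[31,36] z:[65/3,70/3] -> miss, prune
  N14 x:[-9,12] y:[6,30] z:[27,29] -> miss, prune
  N17 x:[17,31] y:[5,29] z:[19,85/3] -> hit [19,85/3], descend [3, 8, 13, 15]
    N3 x:[19,24] y:[14,19] z:[19,61/3] -> hit [19,19] leaf, test {P13@t=19}
    N8 x:[17,21] y:[28,29] z:[67/3,70/3] -> miss, prune
    N13 x:[24,27] y:[5,11] z:[62/3,21] -> miss, prune
    N15 x:[28,31] y:[15,18] z:[80/3,85/3] -> miss, prune
  N18 x:[19,31] y:[-4,5] z:[56/3,28] -> miss, prune

Summary -> nodes [0, 2, 1, 6, 7, 10, 14, 17, 3, 8, 13, 15, 18]; box-tests=13; leaf-entries=2; first=P2

== RESULT ==
[0, 2, 1, 6, 7, 10, 14, 17, 3, 8, 13, 15, 18]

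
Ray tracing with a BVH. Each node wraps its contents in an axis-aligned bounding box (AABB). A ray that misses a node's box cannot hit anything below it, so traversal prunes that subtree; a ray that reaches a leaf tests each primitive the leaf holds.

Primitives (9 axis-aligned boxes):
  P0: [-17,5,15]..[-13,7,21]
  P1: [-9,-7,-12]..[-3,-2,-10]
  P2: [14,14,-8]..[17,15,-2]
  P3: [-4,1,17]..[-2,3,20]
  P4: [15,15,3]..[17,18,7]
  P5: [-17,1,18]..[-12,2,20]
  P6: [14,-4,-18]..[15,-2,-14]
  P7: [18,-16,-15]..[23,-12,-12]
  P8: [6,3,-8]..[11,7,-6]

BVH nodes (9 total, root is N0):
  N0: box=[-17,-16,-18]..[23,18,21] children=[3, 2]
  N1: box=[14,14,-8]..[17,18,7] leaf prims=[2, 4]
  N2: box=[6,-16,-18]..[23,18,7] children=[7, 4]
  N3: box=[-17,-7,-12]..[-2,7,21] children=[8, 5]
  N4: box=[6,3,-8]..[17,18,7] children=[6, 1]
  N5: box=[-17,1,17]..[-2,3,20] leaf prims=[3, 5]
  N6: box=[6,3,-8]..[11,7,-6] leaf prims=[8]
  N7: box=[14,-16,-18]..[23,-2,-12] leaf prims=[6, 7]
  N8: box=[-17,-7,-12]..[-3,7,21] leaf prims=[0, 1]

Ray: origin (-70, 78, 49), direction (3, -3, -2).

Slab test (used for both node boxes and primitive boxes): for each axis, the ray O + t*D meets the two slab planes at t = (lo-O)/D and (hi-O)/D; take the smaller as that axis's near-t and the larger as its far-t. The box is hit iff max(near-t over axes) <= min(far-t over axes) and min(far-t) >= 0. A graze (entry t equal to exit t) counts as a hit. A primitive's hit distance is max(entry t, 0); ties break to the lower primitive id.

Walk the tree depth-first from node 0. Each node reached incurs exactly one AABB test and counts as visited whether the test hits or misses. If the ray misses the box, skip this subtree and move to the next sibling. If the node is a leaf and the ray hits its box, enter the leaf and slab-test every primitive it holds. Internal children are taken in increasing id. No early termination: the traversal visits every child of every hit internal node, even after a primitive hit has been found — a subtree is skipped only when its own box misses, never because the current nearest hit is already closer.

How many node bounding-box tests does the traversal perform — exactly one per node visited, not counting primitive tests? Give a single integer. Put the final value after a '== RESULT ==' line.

Traverse from the root:
N0 x:[53/3,31] y:[20,94/3] z:[14,67/2] -> hit [20,31], descend [2, 3]
  N2 x:[76/3,31] y:[20,94/3] z:[21,67/2] -> hit [76/3,31], descend [4, 7]
    N4 x:[76/3,29] y:[20,25] z:[21,57/2] -> miss, prune
    N7 x:[28,31] y:[80/3,94/3] z:[61/2,67/2] -> hit [61/2,31] leaf, test {P6(miss), P7@t=61/2}
  N3 x:[53/3,68/3] y:[71/3,85/3] z:[14,61/2] -> miss, prune

order=[0, 2, 4, 7, 3]  |boxes|=5  |leaves|=1  hit=P7

== RESULT ==
5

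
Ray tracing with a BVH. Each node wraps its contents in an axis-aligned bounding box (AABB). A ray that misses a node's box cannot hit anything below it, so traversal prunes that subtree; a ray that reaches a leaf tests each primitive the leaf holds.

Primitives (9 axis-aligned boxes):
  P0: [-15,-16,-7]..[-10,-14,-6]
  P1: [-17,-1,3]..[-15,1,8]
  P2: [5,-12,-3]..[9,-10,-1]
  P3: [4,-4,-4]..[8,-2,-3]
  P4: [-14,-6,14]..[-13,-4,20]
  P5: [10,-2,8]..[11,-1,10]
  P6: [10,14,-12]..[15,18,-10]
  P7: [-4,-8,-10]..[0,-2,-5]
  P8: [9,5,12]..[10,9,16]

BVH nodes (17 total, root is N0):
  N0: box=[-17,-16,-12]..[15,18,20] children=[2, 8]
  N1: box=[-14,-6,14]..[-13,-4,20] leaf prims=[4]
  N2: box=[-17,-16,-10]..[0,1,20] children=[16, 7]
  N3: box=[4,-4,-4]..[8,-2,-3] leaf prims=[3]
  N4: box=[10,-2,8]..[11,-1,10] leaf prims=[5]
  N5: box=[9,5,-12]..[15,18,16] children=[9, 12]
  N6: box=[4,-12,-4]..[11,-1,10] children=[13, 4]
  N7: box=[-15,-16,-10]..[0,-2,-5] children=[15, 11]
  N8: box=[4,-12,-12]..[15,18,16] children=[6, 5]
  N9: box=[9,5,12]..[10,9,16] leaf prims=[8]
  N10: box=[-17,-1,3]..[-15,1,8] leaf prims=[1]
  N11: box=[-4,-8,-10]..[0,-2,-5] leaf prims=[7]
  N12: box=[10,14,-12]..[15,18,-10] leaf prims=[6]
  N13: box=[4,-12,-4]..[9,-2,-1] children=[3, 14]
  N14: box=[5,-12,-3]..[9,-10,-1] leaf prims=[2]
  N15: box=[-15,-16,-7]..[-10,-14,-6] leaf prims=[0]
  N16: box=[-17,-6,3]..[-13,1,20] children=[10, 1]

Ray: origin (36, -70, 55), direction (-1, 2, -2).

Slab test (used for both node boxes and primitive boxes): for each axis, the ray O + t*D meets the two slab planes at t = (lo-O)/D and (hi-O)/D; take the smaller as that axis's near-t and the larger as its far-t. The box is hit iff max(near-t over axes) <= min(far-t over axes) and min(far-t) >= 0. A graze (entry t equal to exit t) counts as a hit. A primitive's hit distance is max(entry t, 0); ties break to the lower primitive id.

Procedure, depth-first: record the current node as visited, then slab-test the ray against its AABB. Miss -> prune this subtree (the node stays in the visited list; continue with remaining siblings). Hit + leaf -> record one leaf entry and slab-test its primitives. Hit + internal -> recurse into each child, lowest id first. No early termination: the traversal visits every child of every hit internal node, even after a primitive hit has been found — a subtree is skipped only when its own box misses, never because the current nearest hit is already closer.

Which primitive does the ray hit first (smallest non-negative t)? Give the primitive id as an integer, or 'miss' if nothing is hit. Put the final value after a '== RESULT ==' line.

Trace the traversal:
N0 x:[21,53] y:[27,44] z:[35/2,67/2] -> hit [27,67/2], descend [2, 8]
  N2 x:[36,53] y:[27,71/2] z:[35/2,65/2] -> miss, prune
  N8 x:[21,32] y:[29,44] z:[39/2,67/2] -> hit [29,32], descend [5, 6]
    N5 x:[21,27] y:[75/2,44] z:[39/2,67/2] -> miss, prune
    N6 x:[25,32] y:[29,69/2] z:[45/2,59/2] -> hit [29,59/2], descend [4, 13]
      N4 x:[25,26] y:[34,69/2] z:[45/2,47/2] -> miss, prune
      N13 x:[27,32] y:[29,34] z:[28,59/2] -> hit [29,59/2], descend [3, 14]
        N3 x:[28,32] y:[33,34] z:[29,59/2] -> miss, prune
        N14 x:[27,31] y:[29,30] z:[28,29] -> hit [29,29] leaf, test {P2@t=29}

Visited [0, 2, 8, 5, 6, 4, 13, 3, 14]. Tests: 9 box, 1 leaf. Nearest: P2.

== RESULT ==
2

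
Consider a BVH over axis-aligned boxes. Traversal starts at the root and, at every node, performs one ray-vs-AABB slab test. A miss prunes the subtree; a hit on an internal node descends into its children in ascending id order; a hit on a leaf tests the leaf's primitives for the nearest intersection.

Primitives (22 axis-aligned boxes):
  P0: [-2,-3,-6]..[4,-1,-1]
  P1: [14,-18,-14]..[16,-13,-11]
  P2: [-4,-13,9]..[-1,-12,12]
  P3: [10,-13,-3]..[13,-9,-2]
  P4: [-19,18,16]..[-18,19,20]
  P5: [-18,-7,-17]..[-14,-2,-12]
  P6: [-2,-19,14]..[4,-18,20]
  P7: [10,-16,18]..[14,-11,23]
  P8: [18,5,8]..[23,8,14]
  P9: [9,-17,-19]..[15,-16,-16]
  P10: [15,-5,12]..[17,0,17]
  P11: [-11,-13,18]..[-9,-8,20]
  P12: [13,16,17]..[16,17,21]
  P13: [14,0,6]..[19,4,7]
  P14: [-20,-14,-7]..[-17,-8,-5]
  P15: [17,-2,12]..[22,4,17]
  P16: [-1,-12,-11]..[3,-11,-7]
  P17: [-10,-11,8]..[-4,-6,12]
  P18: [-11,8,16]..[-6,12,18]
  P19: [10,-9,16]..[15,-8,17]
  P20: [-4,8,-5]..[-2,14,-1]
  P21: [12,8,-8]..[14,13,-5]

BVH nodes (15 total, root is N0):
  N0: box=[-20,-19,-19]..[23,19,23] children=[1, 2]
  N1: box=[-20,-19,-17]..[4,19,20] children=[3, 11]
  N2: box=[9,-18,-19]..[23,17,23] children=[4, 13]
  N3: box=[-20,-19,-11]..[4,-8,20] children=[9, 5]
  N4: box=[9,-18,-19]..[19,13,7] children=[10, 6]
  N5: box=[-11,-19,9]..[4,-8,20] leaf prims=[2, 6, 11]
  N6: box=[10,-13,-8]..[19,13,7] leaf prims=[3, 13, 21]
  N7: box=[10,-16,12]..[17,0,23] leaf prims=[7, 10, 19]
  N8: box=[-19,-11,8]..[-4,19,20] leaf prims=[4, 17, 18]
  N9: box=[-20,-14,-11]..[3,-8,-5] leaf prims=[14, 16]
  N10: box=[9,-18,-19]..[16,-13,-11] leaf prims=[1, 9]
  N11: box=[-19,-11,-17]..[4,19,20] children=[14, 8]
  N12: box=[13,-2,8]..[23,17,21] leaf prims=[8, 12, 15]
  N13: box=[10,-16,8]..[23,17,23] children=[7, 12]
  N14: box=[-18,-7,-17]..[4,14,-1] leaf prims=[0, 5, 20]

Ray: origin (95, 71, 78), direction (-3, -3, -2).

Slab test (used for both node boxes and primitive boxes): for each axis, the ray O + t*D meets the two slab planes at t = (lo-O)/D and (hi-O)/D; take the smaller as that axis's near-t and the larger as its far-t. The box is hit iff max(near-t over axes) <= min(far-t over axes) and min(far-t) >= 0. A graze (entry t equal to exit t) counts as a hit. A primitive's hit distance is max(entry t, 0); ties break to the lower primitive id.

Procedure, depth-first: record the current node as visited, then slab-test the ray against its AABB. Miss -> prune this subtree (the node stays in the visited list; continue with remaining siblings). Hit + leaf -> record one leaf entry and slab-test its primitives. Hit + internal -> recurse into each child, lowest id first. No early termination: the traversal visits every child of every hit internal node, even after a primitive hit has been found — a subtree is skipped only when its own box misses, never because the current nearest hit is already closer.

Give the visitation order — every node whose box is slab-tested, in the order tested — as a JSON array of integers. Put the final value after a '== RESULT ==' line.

Trace the traversal:
N0 x:[24,115/3] y:[52/3,30] z:[55/2,97/2] -> hit [55/2,30], descend [1, 2]
  N1 x:[91/3,115/3] y:[52/3,30] z:[29,95/2] -> miss, prune
  N2 x:[24,86/3] y:[18,89/3] z:[55/2,97/2] -> hit [55/2,86/3], descend [4, 13]
    N4 x:[76/3,86/3] y:[58/3,89/3] z:[71/2,97/2] -> miss, prune
    N13 x:[24,85/3] y:[18,29] z:[55/2,35] -> hit [55/2,85/3], descend [7, 12]
      N7 x:[26,85/3] y:[71/3,29] z:[55/2,33] -> hit [55/2,85/3] leaf, test {P7@t=55/2, P10(miss), P19(miss)}
      N12 x:[24,82/3] y:[18,73/3] z:[57/2,35] -> miss, prune

order=[0, 1, 2, 4, 13, 7, 12]  |boxes|=7  |leaves|=1  hit=P7

== RESULT ==
[0, 1, 2, 4, 13, 7, 12]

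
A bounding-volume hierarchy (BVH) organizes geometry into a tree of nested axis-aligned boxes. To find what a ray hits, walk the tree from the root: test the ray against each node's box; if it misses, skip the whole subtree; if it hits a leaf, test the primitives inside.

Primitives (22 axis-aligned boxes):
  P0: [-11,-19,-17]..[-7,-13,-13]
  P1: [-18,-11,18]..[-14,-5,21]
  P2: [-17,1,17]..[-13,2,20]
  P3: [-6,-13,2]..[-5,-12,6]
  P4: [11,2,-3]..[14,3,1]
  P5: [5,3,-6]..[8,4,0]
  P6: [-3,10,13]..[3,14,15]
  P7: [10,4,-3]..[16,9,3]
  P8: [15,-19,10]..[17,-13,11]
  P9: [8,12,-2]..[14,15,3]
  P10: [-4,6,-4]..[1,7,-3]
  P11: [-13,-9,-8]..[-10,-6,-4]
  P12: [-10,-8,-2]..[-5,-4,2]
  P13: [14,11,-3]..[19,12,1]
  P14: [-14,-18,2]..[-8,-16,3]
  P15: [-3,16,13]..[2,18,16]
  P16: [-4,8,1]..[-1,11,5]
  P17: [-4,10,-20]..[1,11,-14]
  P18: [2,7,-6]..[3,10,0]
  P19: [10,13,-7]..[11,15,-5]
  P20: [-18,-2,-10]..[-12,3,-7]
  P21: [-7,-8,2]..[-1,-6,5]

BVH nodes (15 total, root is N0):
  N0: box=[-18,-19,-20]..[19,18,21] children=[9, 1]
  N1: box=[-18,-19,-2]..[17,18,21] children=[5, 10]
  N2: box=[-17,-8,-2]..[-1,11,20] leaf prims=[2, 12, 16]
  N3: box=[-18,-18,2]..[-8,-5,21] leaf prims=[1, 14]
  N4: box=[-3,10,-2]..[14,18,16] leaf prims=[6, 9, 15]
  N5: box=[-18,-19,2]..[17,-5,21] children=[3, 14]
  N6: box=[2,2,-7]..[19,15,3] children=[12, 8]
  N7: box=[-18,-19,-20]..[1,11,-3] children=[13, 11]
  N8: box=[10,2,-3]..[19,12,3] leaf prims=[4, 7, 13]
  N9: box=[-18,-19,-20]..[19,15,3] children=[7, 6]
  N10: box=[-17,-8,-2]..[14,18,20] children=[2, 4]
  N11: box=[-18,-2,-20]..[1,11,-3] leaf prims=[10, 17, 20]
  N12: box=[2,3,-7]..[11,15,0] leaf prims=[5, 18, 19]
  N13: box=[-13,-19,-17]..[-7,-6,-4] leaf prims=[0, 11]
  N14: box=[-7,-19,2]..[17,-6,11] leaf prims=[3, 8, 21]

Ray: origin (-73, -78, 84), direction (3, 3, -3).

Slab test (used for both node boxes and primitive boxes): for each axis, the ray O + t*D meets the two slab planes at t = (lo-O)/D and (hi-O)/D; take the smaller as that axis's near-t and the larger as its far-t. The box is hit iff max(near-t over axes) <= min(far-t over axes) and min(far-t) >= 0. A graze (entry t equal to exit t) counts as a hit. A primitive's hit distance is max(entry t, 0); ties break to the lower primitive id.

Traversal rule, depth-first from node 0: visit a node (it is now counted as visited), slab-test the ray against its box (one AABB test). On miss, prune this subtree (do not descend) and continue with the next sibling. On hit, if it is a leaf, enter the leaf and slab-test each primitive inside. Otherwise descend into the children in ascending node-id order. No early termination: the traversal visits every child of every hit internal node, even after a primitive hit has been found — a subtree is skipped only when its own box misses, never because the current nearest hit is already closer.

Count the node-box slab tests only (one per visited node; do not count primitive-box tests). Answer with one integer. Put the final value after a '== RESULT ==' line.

Trace the traversal:
N0 x:[55/3,92/3] y:[59/3,32] z:[21,104/3] -> hit [21,92/3], descend [1, 9]
  N1 x:[55/3,30] y:[59/3,32] z:[21,86/3] -> hit [21,86/3], descend [5, 10]
    N5 x:[55/3,30] y:[59/3,73/3] z:[21,82/3] -> hit [21,73/3], descend [3, 14]
      N3 x:[55/3,65/3] y:[20,73/3] z:[21,82/3] -> hit [21,65/3] leaf, test {P1(miss), P14(miss)}
      N14 x:[22,30] y:[59/3,24] z:[73/3,82/3] -> miss, prune
    N10 x:[56/3,29] y:[70/3,32] z:[64/3,86/3] -> hit [70/3,86/3], descend [2, 4]
      N2 x:[56/3,24] y:[70/3,89/3] z:[64/3,86/3] -> hit [70/3,24] leaf, test {P2(miss), P12(miss), P16(miss)}
      N4 x:[70/3,29] y:[88/3,32] z:[68/3,86/3] -> miss, prune
  N9 x:[55/3,92/3] y:[59/3,31] z:[27,104/3] -> hit [27,92/3], descend [6, 7]
    N6 x:[25,92/3] y:[80/3,31] z:[27,91/3] -> hit [27,91/3], descend [8, 12]
      N8 x:[83/3,92/3] y:[80/3,30] z:[27,29] -> hit [83/3,29] leaf, test {P4(miss), P7@t=83/3, P13(miss)}
      N12 x:[25,28] y:[27,31] z:[28,91/3] -> hit [28,28] leaf, test {P5(miss), P18(miss), P19(miss)}
    N7 x:[55/3,74/3] y:[59/3,89/3] z:[29,104/3] -> miss, prune

13 AABB tests over nodes [0, 1, 5, 3, 14, 10, 2, 4, 9, 6, 8, 12, 7]; 4 leaves entered; closest P7.

== RESULT ==
13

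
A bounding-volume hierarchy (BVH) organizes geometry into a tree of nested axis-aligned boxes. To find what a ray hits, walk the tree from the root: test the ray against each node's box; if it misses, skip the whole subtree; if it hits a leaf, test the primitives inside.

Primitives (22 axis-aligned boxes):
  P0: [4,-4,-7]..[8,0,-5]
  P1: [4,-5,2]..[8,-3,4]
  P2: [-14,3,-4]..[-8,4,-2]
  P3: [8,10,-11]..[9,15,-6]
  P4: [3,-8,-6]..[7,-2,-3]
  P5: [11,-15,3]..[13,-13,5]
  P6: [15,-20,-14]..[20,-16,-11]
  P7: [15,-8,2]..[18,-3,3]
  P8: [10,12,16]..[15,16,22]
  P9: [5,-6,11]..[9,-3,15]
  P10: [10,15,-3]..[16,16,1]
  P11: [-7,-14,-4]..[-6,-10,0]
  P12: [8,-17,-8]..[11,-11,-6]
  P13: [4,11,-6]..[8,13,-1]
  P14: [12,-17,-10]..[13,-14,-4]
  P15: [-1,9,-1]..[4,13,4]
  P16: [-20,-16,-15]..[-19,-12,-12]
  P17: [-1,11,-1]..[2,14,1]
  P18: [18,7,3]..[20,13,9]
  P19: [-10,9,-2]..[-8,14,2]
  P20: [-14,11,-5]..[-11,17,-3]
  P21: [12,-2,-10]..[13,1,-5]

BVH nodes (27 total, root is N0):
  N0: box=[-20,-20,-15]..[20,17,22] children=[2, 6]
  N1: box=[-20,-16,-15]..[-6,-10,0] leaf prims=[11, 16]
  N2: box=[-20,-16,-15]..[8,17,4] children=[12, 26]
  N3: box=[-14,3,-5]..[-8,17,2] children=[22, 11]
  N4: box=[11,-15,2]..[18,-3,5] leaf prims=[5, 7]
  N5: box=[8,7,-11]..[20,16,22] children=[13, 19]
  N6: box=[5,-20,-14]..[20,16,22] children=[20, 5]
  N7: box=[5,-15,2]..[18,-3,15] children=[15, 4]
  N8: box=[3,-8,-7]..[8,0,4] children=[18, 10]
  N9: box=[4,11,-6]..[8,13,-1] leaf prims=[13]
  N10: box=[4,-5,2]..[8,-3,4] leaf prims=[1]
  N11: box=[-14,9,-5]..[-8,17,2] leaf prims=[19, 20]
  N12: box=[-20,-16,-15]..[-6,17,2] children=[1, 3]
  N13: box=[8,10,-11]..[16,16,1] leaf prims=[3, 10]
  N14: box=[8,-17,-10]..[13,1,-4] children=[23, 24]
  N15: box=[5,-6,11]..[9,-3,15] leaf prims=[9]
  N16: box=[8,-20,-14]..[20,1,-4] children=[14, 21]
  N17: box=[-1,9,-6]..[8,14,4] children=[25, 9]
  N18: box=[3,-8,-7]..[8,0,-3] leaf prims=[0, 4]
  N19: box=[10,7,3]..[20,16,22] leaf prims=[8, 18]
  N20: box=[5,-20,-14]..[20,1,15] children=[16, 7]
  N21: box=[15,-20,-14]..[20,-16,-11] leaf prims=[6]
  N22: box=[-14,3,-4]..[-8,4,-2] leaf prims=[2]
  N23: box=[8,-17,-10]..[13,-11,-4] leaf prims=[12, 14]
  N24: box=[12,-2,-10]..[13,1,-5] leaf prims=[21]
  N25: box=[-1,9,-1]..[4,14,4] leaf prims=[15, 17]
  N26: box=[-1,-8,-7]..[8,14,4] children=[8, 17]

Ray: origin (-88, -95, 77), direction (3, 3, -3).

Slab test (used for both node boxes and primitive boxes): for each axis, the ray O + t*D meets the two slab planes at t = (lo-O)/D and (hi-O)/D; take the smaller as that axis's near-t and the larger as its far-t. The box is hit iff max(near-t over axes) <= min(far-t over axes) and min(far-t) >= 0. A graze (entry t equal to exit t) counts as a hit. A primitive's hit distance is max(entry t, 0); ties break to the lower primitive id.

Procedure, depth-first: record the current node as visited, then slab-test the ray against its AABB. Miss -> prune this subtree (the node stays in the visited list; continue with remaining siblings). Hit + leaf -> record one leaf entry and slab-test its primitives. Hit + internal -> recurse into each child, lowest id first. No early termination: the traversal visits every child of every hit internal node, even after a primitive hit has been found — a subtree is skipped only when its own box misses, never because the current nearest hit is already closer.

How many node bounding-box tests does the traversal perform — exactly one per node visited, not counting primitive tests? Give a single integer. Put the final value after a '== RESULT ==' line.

Walk:
N0 x:[68/3,36] y:[25,112/3] z:[55/3,92/3] -> hit [25,92/3], descend [2, 6]
  N2 x:[68/3,32] y:[79/3,112/3] z:[73/3,92/3] -> hit [79/3,92/3], descend [12, 26]
    N12 x:[68/3,82/3] y:[79/3,112/3] z:[25,92/3] -> hit [79/3,82/3], descend [1, 3]
      N1 x:[68/3,82/3] y:[79/3,85/3] z:[77/3,92/3] -> hit [79/3,82/3] leaf, test {P11@t=27, P16(miss)}
      N3 x:[74/3,80/3] y:[98/3,112/3] z:[25,82/3] -> miss, prune
    N26 x:[29,32] y:[29,109/3] z:[73/3,28] -> miss, prune
  N6 x:[31,36] y:[25,37] z:[55/3,91/3] -> miss, prune

order=[0, 2, 12, 1, 3, 26, 6]  |boxes|=7  |leaves|=1  hit=P11

== RESULT ==
7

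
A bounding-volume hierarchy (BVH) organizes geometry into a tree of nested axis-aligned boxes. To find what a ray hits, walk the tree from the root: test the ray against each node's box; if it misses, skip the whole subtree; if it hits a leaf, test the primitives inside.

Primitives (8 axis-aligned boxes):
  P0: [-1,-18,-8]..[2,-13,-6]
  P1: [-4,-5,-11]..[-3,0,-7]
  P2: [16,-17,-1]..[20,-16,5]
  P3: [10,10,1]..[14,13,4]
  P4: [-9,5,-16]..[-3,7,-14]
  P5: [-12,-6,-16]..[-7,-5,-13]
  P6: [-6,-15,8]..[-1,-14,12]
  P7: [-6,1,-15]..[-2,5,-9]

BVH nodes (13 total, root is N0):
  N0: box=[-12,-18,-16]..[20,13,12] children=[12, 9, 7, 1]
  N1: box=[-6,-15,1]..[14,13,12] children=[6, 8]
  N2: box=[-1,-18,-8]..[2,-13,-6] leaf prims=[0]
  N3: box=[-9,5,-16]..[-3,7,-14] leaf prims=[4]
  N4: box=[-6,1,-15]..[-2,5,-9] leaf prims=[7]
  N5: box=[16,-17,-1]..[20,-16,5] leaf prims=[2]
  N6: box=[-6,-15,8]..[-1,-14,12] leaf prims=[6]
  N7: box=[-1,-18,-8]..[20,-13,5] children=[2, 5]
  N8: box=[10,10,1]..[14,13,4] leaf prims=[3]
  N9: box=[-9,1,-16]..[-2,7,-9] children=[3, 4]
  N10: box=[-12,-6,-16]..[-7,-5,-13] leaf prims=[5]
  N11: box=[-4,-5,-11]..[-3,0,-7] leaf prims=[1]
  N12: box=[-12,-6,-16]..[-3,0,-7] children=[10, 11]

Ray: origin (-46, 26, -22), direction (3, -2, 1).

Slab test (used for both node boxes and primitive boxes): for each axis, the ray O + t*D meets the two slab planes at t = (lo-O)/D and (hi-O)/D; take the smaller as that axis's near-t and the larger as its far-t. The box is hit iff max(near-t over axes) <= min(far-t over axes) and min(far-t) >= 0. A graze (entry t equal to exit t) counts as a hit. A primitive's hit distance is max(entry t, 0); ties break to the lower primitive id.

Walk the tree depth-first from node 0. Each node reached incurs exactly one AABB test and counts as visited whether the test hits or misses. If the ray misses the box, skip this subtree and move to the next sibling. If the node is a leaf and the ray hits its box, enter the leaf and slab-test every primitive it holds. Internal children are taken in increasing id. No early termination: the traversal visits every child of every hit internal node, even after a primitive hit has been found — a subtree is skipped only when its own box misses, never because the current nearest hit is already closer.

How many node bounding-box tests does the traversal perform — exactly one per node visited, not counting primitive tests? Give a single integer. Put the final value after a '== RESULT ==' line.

Walk:
N0 x:[34/3,22] y:[13/2,22] z:[6,34] -> hit [34/3,22], descend [1, 7, 9, 12]
  N1 x:[40/3,20] y:[13/2,41/2] z:[23,34] -> miss, prune
  N7 x:[15,22] y:[39/2,22] z:[14,27] -> hit [39/2,22], descend [2, 5]
    N2 x:[15,16] y:[39/2,22] z:[14,16] -> miss, prune
    N5 x:[62/3,22] y:[21,43/2] z:[21,27] -> hit [21,43/2] leaf, test {P2@t=21}
  N9 x:[37/3,44/3] y:[19/2,25/2] z:[6,13] -> hit [37/3,25/2], descend [3, 4]
    N3 x:[37/3,43/3] y:[19/2,21/2] z:[6,8] -> miss, prune
    N4 x:[40/3,44/3] y:[21/2,25/2] z:[7,13] -> miss, prune
  N12 x:[34/3,43/3] y:[13,16] z:[6,15] -> hit [13,43/3], descend [10, 11]
    N10 x:[34/3,13] y:[31/2,16] z:[6,9] -> miss, prune
    N11 x:[14,43/3] y:[13,31/2] z:[11,15] -> hit [14,43/3] leaf, test {P1@t=14}

Summary -> nodes [0, 1, 7, 2, 5, 9, 3, 4, 12, 10, 11]; box-tests=11; leaf-entries=2; first=P1

== RESULT ==
11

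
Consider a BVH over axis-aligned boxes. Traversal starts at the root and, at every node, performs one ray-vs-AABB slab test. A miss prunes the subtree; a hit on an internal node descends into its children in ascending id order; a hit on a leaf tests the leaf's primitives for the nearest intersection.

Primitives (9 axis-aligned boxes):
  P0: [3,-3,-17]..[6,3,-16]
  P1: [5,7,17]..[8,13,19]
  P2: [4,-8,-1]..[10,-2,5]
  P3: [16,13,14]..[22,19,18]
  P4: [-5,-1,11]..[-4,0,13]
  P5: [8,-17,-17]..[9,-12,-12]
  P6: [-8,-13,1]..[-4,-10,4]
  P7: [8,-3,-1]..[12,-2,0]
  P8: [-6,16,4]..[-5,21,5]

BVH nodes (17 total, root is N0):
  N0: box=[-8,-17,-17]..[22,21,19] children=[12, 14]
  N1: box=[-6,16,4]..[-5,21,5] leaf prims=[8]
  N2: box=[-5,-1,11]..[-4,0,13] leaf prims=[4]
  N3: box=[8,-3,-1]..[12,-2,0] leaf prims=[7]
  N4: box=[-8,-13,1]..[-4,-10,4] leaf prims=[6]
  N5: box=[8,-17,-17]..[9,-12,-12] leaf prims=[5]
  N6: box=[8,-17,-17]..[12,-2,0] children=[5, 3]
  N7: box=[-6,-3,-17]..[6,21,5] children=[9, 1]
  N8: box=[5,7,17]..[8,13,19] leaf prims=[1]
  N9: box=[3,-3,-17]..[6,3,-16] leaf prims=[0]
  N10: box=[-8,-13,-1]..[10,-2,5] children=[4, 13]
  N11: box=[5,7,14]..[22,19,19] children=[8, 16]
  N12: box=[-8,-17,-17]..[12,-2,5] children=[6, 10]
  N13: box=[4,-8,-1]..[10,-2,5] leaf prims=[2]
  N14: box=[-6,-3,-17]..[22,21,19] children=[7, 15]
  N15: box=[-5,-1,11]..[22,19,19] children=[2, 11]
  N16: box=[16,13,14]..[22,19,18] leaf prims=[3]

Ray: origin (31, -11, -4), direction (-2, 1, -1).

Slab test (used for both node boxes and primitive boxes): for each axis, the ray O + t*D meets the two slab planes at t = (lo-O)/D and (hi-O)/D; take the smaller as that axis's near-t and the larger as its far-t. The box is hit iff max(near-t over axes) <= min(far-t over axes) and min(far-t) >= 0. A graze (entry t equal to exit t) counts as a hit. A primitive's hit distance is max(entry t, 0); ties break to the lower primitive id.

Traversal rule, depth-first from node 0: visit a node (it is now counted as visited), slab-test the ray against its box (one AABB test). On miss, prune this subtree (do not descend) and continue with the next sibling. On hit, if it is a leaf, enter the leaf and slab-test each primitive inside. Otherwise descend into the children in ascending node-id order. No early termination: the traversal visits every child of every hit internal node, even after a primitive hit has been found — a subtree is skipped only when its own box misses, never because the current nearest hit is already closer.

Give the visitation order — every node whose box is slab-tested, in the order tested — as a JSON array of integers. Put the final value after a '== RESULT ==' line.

Trace the traversal:
N0 x:[9/2,39/2] y:[-6,32] z:[-23,13] -> hit [9/2,13], descend [12, 14]
  N12 x:[19/2,39/2] y:[-6,9] z:[-9,13] -> miss, prune
  N14 x:[9/2,37/2] y:[8,32] z:[-23,13] -> hit [8,13], descend [7, 15]
    N7 x:[25/2,37/2] y:[8,32] z:[-9,13] -> hit [25/2,13], descend [1, 9]
      N1 x:[18,37/2] y:[27,32] z:[-9,-8] -> miss, prune
      N9 x:[25/2,14] y:[8,14] z:[12,13] -> hit [25/2,13] leaf, test {P0@t=25/2}
    N15 x:[9/2,18] y:[10,30] z:[-23,-15] -> miss, prune

order=[0, 12, 14, 7, 1, 9, 15]  |boxes|=7  |leaves|=1  hit=P0

== RESULT ==
[0, 12, 14, 7, 1, 9, 15]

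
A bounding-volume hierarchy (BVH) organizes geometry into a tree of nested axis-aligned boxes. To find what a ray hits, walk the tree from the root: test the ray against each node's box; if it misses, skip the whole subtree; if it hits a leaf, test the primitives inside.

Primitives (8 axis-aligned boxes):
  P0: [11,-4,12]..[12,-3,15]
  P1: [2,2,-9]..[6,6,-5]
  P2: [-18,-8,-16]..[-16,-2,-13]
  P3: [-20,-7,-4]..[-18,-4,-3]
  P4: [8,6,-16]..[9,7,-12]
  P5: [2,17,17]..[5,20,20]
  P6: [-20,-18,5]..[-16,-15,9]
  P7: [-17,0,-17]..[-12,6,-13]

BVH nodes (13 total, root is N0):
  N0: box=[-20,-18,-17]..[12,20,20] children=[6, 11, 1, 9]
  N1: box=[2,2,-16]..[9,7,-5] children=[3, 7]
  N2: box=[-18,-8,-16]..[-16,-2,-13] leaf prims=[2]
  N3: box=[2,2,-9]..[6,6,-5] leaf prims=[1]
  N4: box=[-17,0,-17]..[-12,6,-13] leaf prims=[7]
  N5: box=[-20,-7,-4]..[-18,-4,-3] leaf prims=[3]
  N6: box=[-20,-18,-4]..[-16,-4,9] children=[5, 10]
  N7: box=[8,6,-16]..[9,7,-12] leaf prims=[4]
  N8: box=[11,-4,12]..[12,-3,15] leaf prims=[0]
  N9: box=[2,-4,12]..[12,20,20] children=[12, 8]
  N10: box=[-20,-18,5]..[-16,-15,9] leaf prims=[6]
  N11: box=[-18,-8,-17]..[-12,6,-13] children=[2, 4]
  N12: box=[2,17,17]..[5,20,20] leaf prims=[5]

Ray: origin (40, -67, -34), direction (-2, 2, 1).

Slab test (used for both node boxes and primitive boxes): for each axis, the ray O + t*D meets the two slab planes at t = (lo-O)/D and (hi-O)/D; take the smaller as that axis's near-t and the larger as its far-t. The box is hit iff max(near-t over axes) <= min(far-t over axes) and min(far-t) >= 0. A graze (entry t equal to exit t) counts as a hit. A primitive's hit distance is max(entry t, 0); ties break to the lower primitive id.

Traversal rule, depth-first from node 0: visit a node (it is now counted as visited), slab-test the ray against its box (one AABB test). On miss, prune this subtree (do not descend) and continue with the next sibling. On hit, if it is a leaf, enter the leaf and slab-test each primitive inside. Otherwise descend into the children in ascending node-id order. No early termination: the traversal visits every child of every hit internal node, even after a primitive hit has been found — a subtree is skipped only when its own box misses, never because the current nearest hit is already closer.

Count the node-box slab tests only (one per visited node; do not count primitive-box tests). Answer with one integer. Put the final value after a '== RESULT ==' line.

Trace the traversal:
N0 x:[14,30] y:[49/2,87/2] z:[17,54] -> hit [49/2,30], descend [1, 6, 9, 11]
  N1 x:[31/2,19] y:[69/2,37] z:[18,29] -> miss, prune
  N6 x:[28,30] y:[49/2,63/2] z:[30,43] -> hit [30,30], descend [5, 10]
    N5 x:[29,30] y:[30,63/2] z:[30,31] -> hit [30,30] leaf, test {P3@t=30}
    N10 x:[28,30] y:[49/2,26] z:[39,43] -> miss, prune
  N9 x:[14,19] y:[63/2,87/2] z:[46,54] -> miss, prune
  N11 x:[26,29] y:[59/2,73/2] z:[17,21] -> miss, prune

7 AABB tests over nodes [0, 1, 6, 5, 10, 9, 11]; 1 leaf entered; closest P3.

== RESULT ==
7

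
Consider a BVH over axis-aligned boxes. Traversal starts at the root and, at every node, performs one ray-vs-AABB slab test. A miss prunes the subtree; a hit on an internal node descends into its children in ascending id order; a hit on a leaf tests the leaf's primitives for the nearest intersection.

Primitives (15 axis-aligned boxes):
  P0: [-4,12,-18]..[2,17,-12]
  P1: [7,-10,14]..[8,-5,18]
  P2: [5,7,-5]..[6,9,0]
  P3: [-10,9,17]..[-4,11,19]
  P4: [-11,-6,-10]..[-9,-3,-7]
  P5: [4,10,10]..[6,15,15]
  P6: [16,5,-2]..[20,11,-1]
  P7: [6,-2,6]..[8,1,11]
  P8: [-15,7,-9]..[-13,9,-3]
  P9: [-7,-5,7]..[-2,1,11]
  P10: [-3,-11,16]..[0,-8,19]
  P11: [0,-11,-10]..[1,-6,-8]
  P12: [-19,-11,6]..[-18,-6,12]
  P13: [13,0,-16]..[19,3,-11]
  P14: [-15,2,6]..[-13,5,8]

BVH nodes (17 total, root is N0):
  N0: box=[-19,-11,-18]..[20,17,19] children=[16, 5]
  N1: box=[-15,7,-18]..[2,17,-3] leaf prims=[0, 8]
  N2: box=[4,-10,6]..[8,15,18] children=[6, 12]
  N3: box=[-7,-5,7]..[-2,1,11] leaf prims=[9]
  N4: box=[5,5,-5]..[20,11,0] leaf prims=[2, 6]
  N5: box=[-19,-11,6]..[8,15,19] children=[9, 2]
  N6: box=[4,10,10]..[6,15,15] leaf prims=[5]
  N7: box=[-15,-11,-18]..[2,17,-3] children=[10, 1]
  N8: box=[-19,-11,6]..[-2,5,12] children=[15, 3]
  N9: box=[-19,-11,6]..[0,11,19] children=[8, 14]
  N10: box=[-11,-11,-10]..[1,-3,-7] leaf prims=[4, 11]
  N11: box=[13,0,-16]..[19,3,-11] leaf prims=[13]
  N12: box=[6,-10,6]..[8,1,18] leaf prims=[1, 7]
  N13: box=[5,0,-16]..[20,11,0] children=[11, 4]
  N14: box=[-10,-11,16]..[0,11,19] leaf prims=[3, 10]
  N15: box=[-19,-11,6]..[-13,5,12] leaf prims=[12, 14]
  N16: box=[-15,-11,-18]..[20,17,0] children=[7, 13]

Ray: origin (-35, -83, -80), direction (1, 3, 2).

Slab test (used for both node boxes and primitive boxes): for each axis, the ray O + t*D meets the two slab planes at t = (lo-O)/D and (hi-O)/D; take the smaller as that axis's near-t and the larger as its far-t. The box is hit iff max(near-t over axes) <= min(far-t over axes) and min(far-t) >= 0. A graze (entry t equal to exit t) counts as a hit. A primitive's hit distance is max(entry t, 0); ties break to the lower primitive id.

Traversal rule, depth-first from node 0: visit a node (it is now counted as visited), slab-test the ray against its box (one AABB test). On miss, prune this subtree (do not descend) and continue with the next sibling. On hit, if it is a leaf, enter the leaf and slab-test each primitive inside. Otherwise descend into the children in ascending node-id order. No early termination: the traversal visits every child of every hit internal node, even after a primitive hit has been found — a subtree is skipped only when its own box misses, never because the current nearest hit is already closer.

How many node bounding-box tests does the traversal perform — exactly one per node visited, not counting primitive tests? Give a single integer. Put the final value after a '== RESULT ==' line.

Trace the traversal:
N0 x:[16,55] y:[24,100/3] z:[31,99/2] -> hit [31,100/3], descend [5, 16]
  N5 x:[16,43] y:[24,98/3] z:[43,99/2] -> miss, prune
  N16 x:[20,55] y:[24,100/3] z:[31,40] -> hit [31,100/3], descend [7, 13]
    N7 x:[20,37] y:[24,100/3] z:[31,77/2] -> hit [31,100/3], descend [1, 10]
      N1 x:[20,37] y:[30,100/3] z:[31,77/2] -> hit [31,100/3] leaf, test {P0@t=95/3, P8(miss)}
      N10 x:[24,36] y:[24,80/3] z:[35,73/2] -> miss, prune
    N13 x:[40,55] y:[83/3,94/3] z:[32,40] -> miss, prune

Summary -> nodes [0, 5, 16, 7, 1, 10, 13]; box-tests=7; leaf-entries=1; first=P0

== RESULT ==
7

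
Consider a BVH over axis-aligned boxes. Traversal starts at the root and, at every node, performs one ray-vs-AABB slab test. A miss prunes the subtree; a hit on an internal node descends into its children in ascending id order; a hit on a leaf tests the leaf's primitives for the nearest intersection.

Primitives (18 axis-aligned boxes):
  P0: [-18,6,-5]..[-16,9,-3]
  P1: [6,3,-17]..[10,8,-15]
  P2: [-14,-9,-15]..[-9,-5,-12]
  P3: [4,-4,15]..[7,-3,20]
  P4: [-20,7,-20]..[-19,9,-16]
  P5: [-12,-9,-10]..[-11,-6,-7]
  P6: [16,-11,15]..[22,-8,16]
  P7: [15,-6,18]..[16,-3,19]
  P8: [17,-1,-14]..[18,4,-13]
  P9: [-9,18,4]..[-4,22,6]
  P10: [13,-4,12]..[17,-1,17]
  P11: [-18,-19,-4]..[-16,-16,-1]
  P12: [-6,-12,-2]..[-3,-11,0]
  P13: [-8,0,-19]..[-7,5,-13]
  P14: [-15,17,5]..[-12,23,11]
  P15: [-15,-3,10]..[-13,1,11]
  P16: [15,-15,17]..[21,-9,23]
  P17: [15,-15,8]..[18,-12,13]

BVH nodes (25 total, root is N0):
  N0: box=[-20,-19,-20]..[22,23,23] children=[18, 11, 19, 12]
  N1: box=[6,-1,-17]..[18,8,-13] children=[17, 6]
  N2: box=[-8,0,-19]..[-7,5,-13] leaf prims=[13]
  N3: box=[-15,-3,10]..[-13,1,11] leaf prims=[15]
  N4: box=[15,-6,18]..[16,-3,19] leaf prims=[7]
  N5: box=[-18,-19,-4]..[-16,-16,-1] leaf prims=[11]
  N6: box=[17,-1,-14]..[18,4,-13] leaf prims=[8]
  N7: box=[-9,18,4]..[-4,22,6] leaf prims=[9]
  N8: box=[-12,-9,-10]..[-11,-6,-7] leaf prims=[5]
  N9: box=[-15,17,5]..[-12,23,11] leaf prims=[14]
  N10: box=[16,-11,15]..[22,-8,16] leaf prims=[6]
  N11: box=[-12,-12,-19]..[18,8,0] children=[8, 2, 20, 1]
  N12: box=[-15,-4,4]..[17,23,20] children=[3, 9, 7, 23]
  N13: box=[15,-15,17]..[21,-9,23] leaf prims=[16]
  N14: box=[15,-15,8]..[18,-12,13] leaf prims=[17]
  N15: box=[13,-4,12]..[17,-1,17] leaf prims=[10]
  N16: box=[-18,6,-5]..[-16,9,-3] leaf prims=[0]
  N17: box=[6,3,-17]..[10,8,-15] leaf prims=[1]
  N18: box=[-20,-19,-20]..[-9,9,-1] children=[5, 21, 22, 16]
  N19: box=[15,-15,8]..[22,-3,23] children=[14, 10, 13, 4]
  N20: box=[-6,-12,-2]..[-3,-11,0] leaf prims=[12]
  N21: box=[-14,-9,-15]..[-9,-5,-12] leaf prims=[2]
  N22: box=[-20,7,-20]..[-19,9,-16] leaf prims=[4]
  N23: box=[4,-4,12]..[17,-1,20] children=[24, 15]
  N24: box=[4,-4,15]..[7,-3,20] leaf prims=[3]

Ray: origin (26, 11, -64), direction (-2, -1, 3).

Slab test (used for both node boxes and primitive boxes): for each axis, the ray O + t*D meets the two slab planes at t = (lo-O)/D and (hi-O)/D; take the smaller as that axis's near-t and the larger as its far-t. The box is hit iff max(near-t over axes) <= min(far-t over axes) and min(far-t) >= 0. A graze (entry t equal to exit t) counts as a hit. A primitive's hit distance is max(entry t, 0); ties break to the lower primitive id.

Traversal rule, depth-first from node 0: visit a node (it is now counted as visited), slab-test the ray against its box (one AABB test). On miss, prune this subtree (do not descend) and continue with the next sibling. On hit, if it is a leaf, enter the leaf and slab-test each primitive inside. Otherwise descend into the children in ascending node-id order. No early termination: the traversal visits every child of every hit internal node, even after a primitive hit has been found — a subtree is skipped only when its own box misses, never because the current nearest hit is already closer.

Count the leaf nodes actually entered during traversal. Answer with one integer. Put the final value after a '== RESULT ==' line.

Traverse from the root:
N0 x:[2,23] y:[-12,30] z:[44/3,29] -> hit [44/3,23], descend [11, 12, 18, 19]
  N11 x:[4,19] y:[3,23] z:[15,64/3] -> hit [15,19], descend [1, 2, 8, 20]
    N1 x:[4,10] y:[3,12] z:[47/3,17] -> miss, prune
    N2 x:[33/2,17] y:[6,11] z:[15,17] -> miss, prune
    N8 x:[37/2,19] y:[17,20] z:[18,19] -> hit [37/2,19] leaf, test {P5@t=37/2}
    N20 x:[29/2,16] y:[22,23] z:[62/3,64/3] -> miss, prune
  N12 x:[9/2,41/2] y:[-12,15] z:[68/3,28] -> miss, prune
  N18 x:[35/2,23] y:[2,30] z:[44/3,21] -> hit [35/2,21], descend [5, 16, 21, 22]
    N5 x:[21,22] y:[27,30] z:[20,21] -> miss, prune
    N16 x:[21,22] y:[2,5] z:[59/3,61/3] -> miss, prune
    N21 x:[35/2,20] y:[16,20] z:[49/3,52/3] -> miss, prune
    N22 x:[45/2,23] y:[2,4] z:[44/3,16] -> miss, prune
  N19 x:[2,11/2] y:[14,26] z:[24,29] -> miss, prune

order=[0, 11, 1, 2, 8, 20, 12, 18, 5, 16, 21, 22, 19]  |boxes|=13  |leaves|=1  hit=P5

== RESULT ==
1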